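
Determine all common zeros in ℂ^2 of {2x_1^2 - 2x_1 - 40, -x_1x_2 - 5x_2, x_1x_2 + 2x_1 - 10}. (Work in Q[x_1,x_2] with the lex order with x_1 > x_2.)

{(5, 0)}

Compute a lex Gröbner basis by Buchberger's algorithm.
f_1 = 2x_1^2 - 2x_1 - 40, LT = x_1^2.
f_2 = -x_1x_2 - 5x_2, LT = x_1x_2.
f_3 = x_1x_2 + 2x_1 - 10, LT = x_1x_2.

S(f_1,f_2): lcm = x_1^2x_2. S = -6x_1x_2 - 20x_2.
  leading term x_1x_2: subtract (6)·f_2 from -6x_1x_2 - 20x_2 → 10x_2
  leading term x_2: no divisor's leading term divides it; move 10x_2 to the remainder.
  remainder 10x_2 ≠ 0; add h_4 = 10x_2 to the basis.

S(f_1,f_3): lcm = x_1^2x_2. S = -2x_1^2 - x_1x_2 + 10x_1 - 20x_2.
  leading term x_1^2: subtract (-1)·f_1 from -2x_1^2 - x_1x_2 + 10x_1 - 20x_2 → -x_1x_2 + 8x_1 - 20x_2 - 40
  leading term x_1x_2: subtract (1)·f_2 from -x_1x_2 + 8x_1 - 20x_2 - 40 → 8x_1 - 15x_2 - 40
  leading term x_1: no divisor's leading term divides it; move 8x_1 to the remainder.
  leading term x_2: subtract (-3/2)·h_4 from -15x_2 - 40 → -40
  leading term 1: no divisor's leading term divides it; move -40 to the remainder.
  remainder 8x_1 - 40 ≠ 0; add h_5 = 8x_1 - 40 to the basis.

The other S-polynomials (S(f_2,f_3), S(f_1,h_4), S(f_2,h_4), S(f_3,h_4), S(f_1,h_5), S(f_2,h_5), S(f_3,h_5), S(h_4,h_5)) all reduce to 0 modulo the current basis, so we have a Gröbner basis.
Inter-reduce: drop elements whose leading term is divisible by another's, tail-reduce, and make monic.
Reduced Gröbner basis: {x_1 - 5, x_2}.

Since the basis is lex-ordered, x_2 is univariate in x_2. Its roots are {0}. Back-substituting each root into the other basis elements fixes the other coordinates.
  x_2 = 0: the earlier basis element becomes x_1 - 5 = 0, giving x_1 = 5 — point (5, 0).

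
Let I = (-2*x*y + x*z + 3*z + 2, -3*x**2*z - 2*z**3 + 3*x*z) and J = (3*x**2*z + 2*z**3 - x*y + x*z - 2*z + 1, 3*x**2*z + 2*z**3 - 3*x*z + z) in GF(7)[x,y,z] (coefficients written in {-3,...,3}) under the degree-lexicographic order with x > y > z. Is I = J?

No, the ideals differ.

Two ideals are equal iff their reduced Gröbner bases coincide (the reduced basis is unique for a fixed ordering).
Buchberger on the first generating set:
f_1 = -2*x*y + x*z + 3*z + 2, LT = x*y.
f_2 = -3*x**2*z - 2*z**3 + 3*x*z, LT = x**2*z.

S(f_1,f_2): lcm = x**2*y*z. S = 3*x**2*z**2 - 3*y*z**3 + x*y*z + 2*x*z**2 - x*z.
  leading term x**2*z**2: subtract (-z)·f_2 from 3*x**2*z**2 - 3*y*z**3 + x*y*z + 2*x*z**2 - x*z → -3*y*z**3 - 2*z**4 + x*y*z - 2*x*z**2 - x*z
  leading term y*z**3: no divisor's leading term divides it; move -3*y*z**3 to the remainder.
  leading term z**4: no divisor's leading term divides it; move -2*z**4 to the remainder.
  leading term x*y*z: subtract (3*z)·f_1 from x*y*z - 2*x*z**2 - x*z → 2*x*z**2 - x*z - 2*z**2 + z
  leading term x*z**2: no divisor's leading term divides it; move 2*x*z**2 to the remainder.
  leading term x*z: no divisor's leading term divides it; move -x*z to the remainder.
  leading term z**2: no divisor's leading term divides it; move -2*z**2 to the remainder.
  leading term z: no divisor's leading term divides it; move z to the remainder.
  remainder -3*y*z**3 - 2*z**4 + 2*x*z**2 - x*z - 2*z**2 + z ≠ 0; add g_3 = -3*y*z**3 - 2*z**4 + 2*x*z**2 - x*z - 2*z**2 + z to the basis.

The other S-polynomials (S(f_1,g_3), S(f_2,g_3)) all reduce to 0 modulo the current basis, so we have a Gröbner basis.
Inter-reduce: drop elements whose leading term is divisible by another's, tail-reduce, and make monic.
Reduced Gröbner basis: {y*z**3 + 3*z**4 - 3*x*z**2 - 2*x*z + 3*z**2 + 2*z, x**2*z + 3*z**3 - x*z, x*y + 3*x*z + 2*z - 1}.

Buchberger on the second generating set:
h_1 = 3*x**2*z + 2*z**3 - x*y + x*z - 2*z + 1, LT = x**2*z.
h_2 = 3*x**2*z + 2*z**3 - 3*x*z + z, LT = x**2*z.

S(h_1,h_2): lcm = x**2*z. S = 2*x*y - x*z - z - 2.
  leading term x*y: no divisor's leading term divides it; move 2*x*y to the remainder.
  leading term x*z: no divisor's leading term divides it; move -x*z to the remainder.
  leading term z: no divisor's leading term divides it; move -z to the remainder.
  leading term 1: no divisor's leading term divides it; move -2 to the remainder.
  remainder 2*x*y - x*z - z - 2 ≠ 0; add k_3 = 2*x*y - x*z - z - 2 to the basis.

S(h_1,k_3): lcm = x**2*y*z. S = -3*x**2*z**2 + 3*y*z**3 + 2*x*y**2 - 2*x*y*z - 3*x*z**2 + x*z - 3*y*z - 2*y.
  leading term x**2*z**2: subtract (-z)·h_1 from -3*x**2*z**2 + 3*y*z**3 + 2*x*y**2 - 2*x*y*z - 3*x*z**2 + x*z - 3*y*z - 2*y → 3*y*z**3 + 2*z**4 + 2*x*y**2 - 3*x*y*z - 2*x*z**2 + x*z - 3*y*z - 2*z**2 - 2*y + z
  leading term y*z**3: no divisor's leading term divides it; move 3*y*z**3 to the remainder.
  leading term z**4: no divisor's leading term divides it; move 2*z**4 to the remainder.
  leading term x*y**2: subtract (y)·k_3 from 2*x*y**2 - 3*x*y*z - 2*x*z**2 + x*z - 3*y*z - 2*z**2 - 2*y + z → -2*x*y*z - 2*x*z**2 + x*z - 2*y*z - 2*z**2 + z
  leading term x*y*z: subtract (-z)·k_3 from -2*x*y*z - 2*x*z**2 + x*z - 2*y*z - 2*z**2 + z → -3*x*z**2 + x*z - 2*y*z - 3*z**2 - z
  leading term x*z**2: no divisor's leading term divides it; move -3*x*z**2 to the remainder.
  leading term x*z: no divisor's leading term divides it; move x*z to the remainder.
  leading term y*z: no divisor's leading term divides it; move -2*y*z to the remainder.
  leading term z**2: no divisor's leading term divides it; move -3*z**2 to the remainder.
  leading term z: no divisor's leading term divides it; move -z to the remainder.
  remainder 3*y*z**3 + 2*z**4 - 3*x*z**2 + x*z - 2*y*z - 3*z**2 - z ≠ 0; add k_4 = 3*y*z**3 + 2*z**4 - 3*x*z**2 + x*z - 2*y*z - 3*z**2 - z to the basis.

The other S-polynomials (S(h_2,k_3), S(h_1,k_4), S(h_2,k_4), S(k_3,k_4)) all reduce to 0 modulo the current basis, so we have a Gröbner basis.
Inter-reduce: drop elements whose leading term is divisible by another's, tail-reduce, and make monic.
Reduced Gröbner basis: {y*z**3 + 3*z**4 - x*z**2 - 2*x*z - 3*y*z - z**2 + 2*z, x**2*z + 3*z**3 - x*z - 2*z, x*y + 3*x*z + 3*z - 1}.

Since the reduced bases disagree, the two ideals are not the same.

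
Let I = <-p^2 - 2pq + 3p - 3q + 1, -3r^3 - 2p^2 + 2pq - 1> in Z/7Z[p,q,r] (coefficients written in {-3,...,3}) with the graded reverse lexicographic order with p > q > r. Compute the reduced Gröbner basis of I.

f_1 = -p^2 - 2pq + 3p - 3q + 1, LT = p^2.
f_2 = -3r^3 - 2p^2 + 2pq - 1, LT = r^3.

S(f_1,f_2): leading monomials are coprime, so the S-polynomial reduces to 0 (Buchberger's first criterion).
Every S-polynomial of the final basis reduces to 0, so we have a Gröbner basis.

G = {r^3 - 2pq + 2p - 2q + 1, p^2 + 2pq - 3p + 3q - 1}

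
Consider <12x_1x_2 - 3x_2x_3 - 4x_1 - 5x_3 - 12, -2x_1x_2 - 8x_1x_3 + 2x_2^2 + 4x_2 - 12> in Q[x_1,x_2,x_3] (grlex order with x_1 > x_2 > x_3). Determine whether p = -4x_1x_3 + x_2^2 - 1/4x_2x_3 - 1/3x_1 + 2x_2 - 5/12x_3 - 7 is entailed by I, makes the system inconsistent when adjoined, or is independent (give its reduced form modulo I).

-4x_1x_3 + x_2^2 - 1/4x_2x_3 - 1/3x_1 + 2x_2 - 5/12x_3 - 7 lies in I (it reduces to 0).

First compute the reduced Gröbner basis of I by Buchberger's algorithm.
f_1 = 12x_1x_2 - 3x_2x_3 - 4x_1 - 5x_3 - 12, LT = x_1x_2.
f_2 = -2x_1x_2 - 8x_1x_3 + 2x_2^2 + 4x_2 - 12, LT = x_1x_2.

S(f_1,f_2): lcm = x_1x_2. S = -4x_1x_3 + x_2^2 - 1/4x_2x_3 - 1/3x_1 + 2x_2 - 5/12x_3 - 7.
  leading term x_1x_3: no divisor's leading term divides it; move -4x_1x_3 to the remainder.
  leading term x_2^2: no divisor's leading term divides it; move x_2^2 to the remainder.
  leading term x_2x_3: no divisor's leading term divides it; move -1/4x_2x_3 to the remainder.
  leading term x_1: no divisor's leading term divides it; move -1/3x_1 to the remainder.
  leading term x_2: no divisor's leading term divides it; move 2x_2 to the remainder.
  leading term x_3: no divisor's leading term divides it; move -5/12x_3 to the remainder.
  leading term 1: no divisor's leading term divides it; move -7 to the remainder.
  remainder -4x_1x_3 + x_2^2 - 1/4x_2x_3 - 1/3x_1 + 2x_2 - 5/12x_3 - 7 ≠ 0; add h_3 = -4x_1x_3 + x_2^2 - 1/4x_2x_3 - 1/3x_1 + 2x_2 - 5/12x_3 - 7 to the basis.

S(f_1,h_3): lcm = x_1x_2x_3. S = 1/4x_2^3 - 1/16x_2^2x_3 - 1/4x_2x_3^2 - 1/12x_1x_2 - 1/3x_1x_3 + 1/2x_2^2 - 5/48x_2x_3 - 5/12x_3^2 - 7/4x_2 - x_3.
  leading term x_2^3: no divisor's leading term divides it; move 1/4x_2^3 to the remainder.
  leading term x_2^2x_3: no divisor's leading term divides it; move -1/16x_2^2x_3 to the remainder.
  leading term x_2x_3^2: no divisor's leading term divides it; move -1/4x_2x_3^2 to the remainder.
  leading term x_1x_2: subtract (-1/144)·f_1 from -1/12x_1x_2 - 1/3x_1x_3 + 1/2x_2^2 - 5/48x_2x_3 - 5/12x_3^2 - 7/4x_2 - x_3 → -1/3x_1x_3 + 1/2x_2^2 - 1/8x_2x_3 - 5/12x_3^2 - 1/36x_1 - 7/4x_2 - 149/144x_3 - 1/12
  leading term x_1x_3: subtract (1/12)·h_3 from -1/3x_1x_3 + 1/2x_2^2 - 1/8x_2x_3 - 5/12x_3^2 - 1/36x_1 - 7/4x_2 - 149/144x_3 - 1/12 → 5/12x_2^2 - 5/48x_2x_3 - 5/12x_3^2 - 23/12x_2 - x_3 + 1/2
  leading term x_2^2: no divisor's leading term divides it; move 5/12x_2^2 to the remainder.
  leading term x_2x_3: no divisor's leading term divides it; move -5/48x_2x_3 to the remainder.
  leading term x_3^2: no divisor's leading term divides it; move -5/12x_3^2 to the remainder.
  leading term x_2: no divisor's leading term divides it; move -23/12x_2 to the remainder.
  leading term x_3: no divisor's leading term divides it; move -x_3 to the remainder.
  leading term 1: no divisor's leading term divides it; move 1/2 to the remainder.
  remainder 1/4x_2^3 - 1/16x_2^2x_3 - 1/4x_2x_3^2 + 5/12x_2^2 - 5/48x_2x_3 - 5/12x_3^2 - 23/12x_2 - x_3 + 1/2 ≠ 0; add h_4 = 1/4x_2^3 - 1/16x_2^2x_3 - 1/4x_2x_3^2 + 5/12x_2^2 - 5/48x_2x_3 - 5/12x_3^2 - 23/12x_2 - x_3 + 1/2 to the basis.

The other S-polynomials (S(f_2,h_3), S(f_1,h_4), S(f_2,h_4), S(h_3,h_4)) all reduce to 0 modulo the current basis, so we have a Gröbner basis.
Inter-reduce: drop elements whose leading term is divisible by another's, tail-reduce, and make monic.
Reduced Gröbner basis: {x_2^3 - 1/4x_2^2x_3 - x_2x_3^2 + 5/3x_2^2 - 5/12x_2x_3 - 5/3x_3^2 - 23/3x_2 - 4x_3 + 2, x_1x_2 - 1/4x_2x_3 - 1/3x_1 - 5/12x_3 - 1, x_1x_3 - 1/4x_2^2 + 1/16x_2x_3 + 1/12x_1 - 1/2x_2 + 5/48x_3 + 7/4}.
Label its elements g_1 = x_2^3 - 1/4x_2^2x_3 - x_2x_3^2 + 5/3x_2^2 - 5/12x_2x_3 - 5/3x_3^2 - 23/3x_2 - 4x_3 + 2, g_2 = x_1x_2 - 1/4x_2x_3 - 1/3x_1 - 5/12x_3 - 1, g_3 = x_1x_3 - 1/4x_2^2 + 1/16x_2x_3 + 1/12x_1 - 1/2x_2 + 5/48x_3 + 7/4.

Reduce p = -4x_1x_3 + x_2^2 - 1/4x_2x_3 - 1/3x_1 + 2x_2 - 5/12x_3 - 7 modulo G:
  leading term x_1x_3: subtract (-4)·g_3 from -4x_1x_3 + x_2^2 - 1/4x_2x_3 - 1/3x_1 + 2x_2 - 5/12x_3 - 7 → 0
  normal form = 0.
Since the normal form is 0, p ∈ I.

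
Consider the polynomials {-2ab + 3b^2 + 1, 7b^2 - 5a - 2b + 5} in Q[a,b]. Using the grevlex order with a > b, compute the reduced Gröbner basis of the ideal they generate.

G = {a^2 - 73/28a + 11/70b + 37/35, ab - 15/14a - 3/7b + 4/7, b^2 - 5/7a - 2/7b + 5/7}

f_1 = -2ab + 3b^2 + 1, LT = ab.
f_2 = 7b^2 - 5a - 2b + 5, LT = b^2.

S(f_1,f_2): lcm = ab^2. S = -3/2b^3 + 5/7a^2 + 2/7ab - 5/7a - 1/2b.
  leading term b^3: subtract (-3/14b)·f_2 from -3/2b^3 + 5/7a^2 + 2/7ab - 5/7a - 1/2b → 5/7a^2 - 11/14ab - 3/7b^2 - 5/7a + 4/7b
  leading term a^2: no divisor's leading term divides it; move 5/7a^2 to the remainder.
  leading term ab: subtract (11/28)·f_1 from -11/14ab - 3/7b^2 - 5/7a + 4/7b → -45/28b^2 - 5/7a + 4/7b - 11/28
  leading term b^2: subtract (-45/196)·f_2 from -45/28b^2 - 5/7a + 4/7b - 11/28 → -365/196a + 11/98b + 37/49
  leading term a: no divisor's leading term divides it; move -365/196a to the remainder.
  leading term b: no divisor's leading term divides it; move 11/98b to the remainder.
  leading term 1: no divisor's leading term divides it; move 37/49 to the remainder.
  remainder 5/7a^2 - 365/196a + 11/98b + 37/49 ≠ 0; add g_3 = 5/7a^2 - 365/196a + 11/98b + 37/49 to the basis.

The other S-polynomials (S(f_1,g_3), S(f_2,g_3)) all reduce to 0 modulo the current basis, so we have a Gröbner basis.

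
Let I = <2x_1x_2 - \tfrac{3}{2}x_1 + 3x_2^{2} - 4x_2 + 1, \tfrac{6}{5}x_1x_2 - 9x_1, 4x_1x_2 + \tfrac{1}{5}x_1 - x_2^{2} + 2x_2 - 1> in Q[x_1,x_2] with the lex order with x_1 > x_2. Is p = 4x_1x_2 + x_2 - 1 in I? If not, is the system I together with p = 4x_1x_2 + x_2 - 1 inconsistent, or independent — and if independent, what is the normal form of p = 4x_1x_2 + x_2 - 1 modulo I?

First compute the reduced Gröbner basis of I by Buchberger's algorithm.
f_1 = 2x_1x_2 - \tfrac{3}{2}x_1 + 3x_2^{2} - 4x_2 + 1, LT = x_1x_2.
f_2 = \tfrac{6}{5}x_1x_2 - 9x_1, LT = x_1x_2.
f_3 = 4x_1x_2 + \tfrac{1}{5}x_1 - x_2^{2} + 2x_2 - 1, LT = x_1x_2.

S(f_1,f_2): lcm = x_1x_2. S = \tfrac{27}{4}x_1 + \tfrac{3}{2}x_2^{2} - 2x_2 + \tfrac{1}{2}.
  leading term x_1: no divisor's leading term divides it; move \tfrac{27}{4}x_1 to the remainder.
  leading term x_2^{2}: no divisor's leading term divides it; move \tfrac{3}{2}x_2^{2} to the remainder.
  leading term x_2: no divisor's leading term divides it; move -2x_2 to the remainder.
  leading term 1: no divisor's leading term divides it; move \tfrac{1}{2} to the remainder.
  remainder \tfrac{27}{4}x_1 + \tfrac{3}{2}x_2^{2} - 2x_2 + \tfrac{1}{2} ≠ 0; add h_4 = \tfrac{27}{4}x_1 + \tfrac{3}{2}x_2^{2} - 2x_2 + \tfrac{1}{2} to the basis.

S(f_1,f_3): lcm = x_1x_2. S = -\tfrac{4}{5}x_1 + \tfrac{7}{4}x_2^{2} - \tfrac{5}{2}x_2 + \tfrac{3}{4}.
  leading term x_1: subtract (-\tfrac{16}{135})·h_4 from -\tfrac{4}{5}x_1 + \tfrac{7}{4}x_2^{2} - \tfrac{5}{2}x_2 + \tfrac{3}{4} → \tfrac{347}{180}x_2^{2} - \tfrac{739}{270}x_2 + \tfrac{437}{540}
  leading term x_2^{2}: no divisor's leading term divides it; move \tfrac{347}{180}x_2^{2} to the remainder.
  leading term x_2: no divisor's leading term divides it; move -\tfrac{739}{270}x_2 to the remainder.
  leading term 1: no divisor's leading term divides it; move \tfrac{437}{540} to the remainder.
  remainder \tfrac{347}{180}x_2^{2} - \tfrac{739}{270}x_2 + \tfrac{437}{540} ≠ 0; add h_5 = \tfrac{347}{180}x_2^{2} - \tfrac{739}{270}x_2 + \tfrac{437}{540} to the basis.

S(f_1,h_4): lcm = x_1x_2. S = -\tfrac{3}{4}x_1 - \tfrac{2}{9}x_2^{3} + \tfrac{97}{54}x_2^{2} - \tfrac{56}{27}x_2 + \tfrac{1}{2}.
  leading term x_1: subtract (-\tfrac{1}{9})·h_4 from -\tfrac{3}{4}x_1 - \tfrac{2}{9}x_2^{3} + \tfrac{97}{54}x_2^{2} - \tfrac{56}{27}x_2 + \tfrac{1}{2} → -\tfrac{2}{9}x_2^{3} + \tfrac{53}{27}x_2^{2} - \tfrac{62}{27}x_2 + \tfrac{5}{9}
  leading term x_2^{3}: subtract (-\tfrac{40}{347}x_2)·h_5 from -\tfrac{2}{9}x_2^{3} + \tfrac{53}{27}x_2^{2} - \tfrac{62}{27}x_2 + \tfrac{5}{9} → \tfrac{1715}{1041}x_2^{2} - \tfrac{6880}{3123}x_2 + \tfrac{5}{9}
  leading term x_2^{2}: subtract (\tfrac{102900}{120409})·h_5 from \tfrac{1715}{1041}x_2^{2} - \tfrac{6880}{3123}x_2 + \tfrac{5}{9} → \tfrac{147410}{1083681}x_2 - \tfrac{147410}{1083681}
  leading term x_2: no divisor's leading term divides it; move \tfrac{147410}{1083681}x_2 to the remainder.
  leading term 1: no divisor's leading term divides it; move -\tfrac{147410}{1083681} to the remainder.
  remainder \tfrac{147410}{1083681}x_2 - \tfrac{147410}{1083681} ≠ 0; add h_6 = \tfrac{147410}{1083681}x_2 - \tfrac{147410}{1083681} to the basis.

The other S-polynomials (S(f_2,f_3), S(f_2,h_4), S(f_3,h_4), S(f_1,h_5), S(f_2,h_5), S(f_3,h_5), S(h_4,h_5), S(f_1,h_6), S(f_2,h_6), S(f_3,h_6), S(h_4,h_6), S(h_5,h_6)) all reduce to 0 modulo the current basis, so we have a Gröbner basis.
Inter-reduce: drop elements whose leading term is divisible by another's, tail-reduce, and make monic.
Reduced Gröbner basis: {x_1, x_2 - 1}.
Label its elements g_1 = x_1, g_2 = x_2 - 1.

Reduce p = 4x_1x_2 + x_2 - 1 modulo G:
  leading term x_1x_2: subtract (4x_2)·g_1 from 4x_1x_2 + x_2 - 1 → x_2 - 1
  leading term x_2: subtract (1)·g_2 from x_2 - 1 → 0
  normal form = 0.
Since the normal form is 0, p ∈ I.

The remainder on division by a Gröbner basis is unique — it is the normal form.

4x_1x_2 + x_2 - 1 lies in I (it reduces to 0).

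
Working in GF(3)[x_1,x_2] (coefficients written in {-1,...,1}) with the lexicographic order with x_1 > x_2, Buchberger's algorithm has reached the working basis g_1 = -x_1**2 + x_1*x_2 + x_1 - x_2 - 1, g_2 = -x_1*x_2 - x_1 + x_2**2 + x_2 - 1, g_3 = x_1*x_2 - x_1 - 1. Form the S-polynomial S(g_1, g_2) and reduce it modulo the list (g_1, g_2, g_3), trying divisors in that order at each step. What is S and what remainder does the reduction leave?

S(g_1, g_2) = -x_1**2 - x_1 + x_2**2 + x_2; remainder on division = -x_1 + x_2 - 1.

lcm(LM(g_1), LM(g_2)) = x_1**2*x_2.
S = (lcm/LT(g_1))·g_1 − (lcm/LT(g_2))·g_2 = -x_1**2 - x_1 + x_2**2 + x_2.
Reduce S modulo (g_1, g_2, g_3) in that order:
  leading term x_1**2: subtract (1)·g_1 from -x_1**2 - x_1 + x_2**2 + x_2 → -x_1*x_2 + x_1 + x_2**2 - x_2 + 1
  leading term x_1*x_2: subtract (1)·g_2 from -x_1*x_2 + x_1 + x_2**2 - x_2 + 1 → -x_1 + x_2 - 1
  leading term x_1: no divisor's leading term divides it; move -x_1 to the remainder.
  leading term x_2: no divisor's leading term divides it; move x_2 to the remainder.
  leading term 1: no divisor's leading term divides it; move -1 to the remainder.
The remainder -x_1 + x_2 - 1 is nonzero, so it would be added as the next basis element.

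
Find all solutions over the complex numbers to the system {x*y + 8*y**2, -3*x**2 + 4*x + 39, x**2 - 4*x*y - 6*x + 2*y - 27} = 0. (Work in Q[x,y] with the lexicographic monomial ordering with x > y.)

{(-3, 0)}

Compute a lex Gröbner basis by Buchberger's algorithm.
f_1 = x*y + 8*y**2, LT = x*y.
f_2 = -3*x**2 + 4*x + 39, LT = x**2.
f_3 = x**2 - 4*x*y - 6*x + 2*y - 27, LT = x**2.

S(f_1,f_2): lcm = x**2*y. S = 8*x*y**2 + 4/3*x*y + 13*y.
  reduce S modulo (f_1, f_2, f_3):
  remainder -64*y**3 - 32/3*y**2 + 13*y ≠ 0; add h_4 = -64*y**3 - 32/3*y**2 + 13*y to the basis.

S(f_1,f_3): lcm = x**2*y. S = 12*x*y**2 + 6*x*y - 2*y**2 + 27*y.
  reduce S modulo (f_1, f_2, f_3, h_4):
  remainder -34*y**2 + 15/2*y ≠ 0; add h_5 = -34*y**2 + 15/2*y to the basis.

S(f_2,f_3): lcm = x**2. S = 4*x*y + 14/3*x - 2*y + 14.
  reduce S modulo (f_1, f_2, f_3, h_4, h_5):
  remainder 14/3*x - 154/17*y + 14 ≠ 0; add h_6 = 14/3*x - 154/17*y + 14 to the basis.

S(f_1,h_5): lcm = x*y**2. S = 15/68*x*y + 8*y**3.
  reduce S modulo (f_1, f_2, f_3, h_4, h_5, h_6):
  remainder 2177/2312*y ≠ 0; add h_7 = 2177/2312*y to the basis.

The other S-polynomials (S(f_1,h_4), S(f_2,h_4), S(f_3,h_4), S(f_2,h_5), S(f_3,h_5), S(h_4,h_5), S(f_1,h_6), S(f_2,h_6), S(f_3,h_6), S(h_4,h_6), S(h_5,h_6), S(f_1,h_7), S(f_2,h_7), S(f_3,h_7), S(h_4,h_7), S(h_5,h_7), S(h_6,h_7)) all reduce to 0 modulo the current basis, so we have a Gröbner basis.
Inter-reduce: drop elements whose leading term is divisible by another's, tail-reduce, and make monic.
Reduced Gröbner basis: {x + 3, y}.

Elimination: the polynomial y lies in the elimination ideal for y, so y ∈ {0}. For each such y, the remaining basis elements (now univariate) give the rest of the solution.
  y = 0: the earlier basis element becomes x + 3 = 0, giving x = -3 — point (-3, 0).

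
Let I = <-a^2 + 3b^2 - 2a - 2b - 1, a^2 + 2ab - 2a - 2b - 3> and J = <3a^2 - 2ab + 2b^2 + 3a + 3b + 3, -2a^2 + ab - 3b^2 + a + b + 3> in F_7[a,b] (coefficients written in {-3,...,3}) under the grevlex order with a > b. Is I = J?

For a fixed monomial order, each ideal has a unique reduced Gröbner basis; comparing bases decides equality.
Buchberger on the first generating set:
f_1 = -a^2 + 3b^2 - 2a - 2b - 1, LT = a^2.
f_2 = a^2 + 2ab - 2a - 2b - 3, LT = a^2.

S(f_1,f_2): lcm = a^2. S = -2ab - 3b^2 - 3a - 3b - 3.
  leading term ab: no divisor's leading term divides it; move -2ab to the remainder.
  leading term b^2: no divisor's leading term divides it; move -3b^2 to the remainder.
  leading term a: no divisor's leading term divides it; move -3a to the remainder.
  leading term b: no divisor's leading term divides it; move -3b to the remainder.
  leading term 1: no divisor's leading term divides it; move -3 to the remainder.
  remainder -2ab - 3b^2 - 3a - 3b - 3 ≠ 0; add g_3 = -2ab - 3b^2 - 3a - 3b - 3 to the basis.

S(f_1,g_3): lcm = a^2b. S = 2ab^2 - 3b^3 + 2a^2 - 3ab + 2b^2 + 2a + b.
  leading term ab^2: subtract (-b)·g_3 from 2ab^2 - 3b^3 + 2a^2 - 3ab + 2b^2 + 2a + b → b^3 + 2a^2 + ab - b^2 + 2a - 2b
  leading term b^3: no divisor's leading term divides it; move b^3 to the remainder.
  leading term a^2: subtract (-2)·f_1 from 2a^2 + ab - b^2 + 2a - 2b → ab - 2b^2 - 2a + b - 2
  leading term ab: subtract (3)·g_3 from ab - 2b^2 - 2a + b - 2 → 3b
  leading term b: no divisor's leading term divides it; move 3b to the remainder.
  remainder b^3 + 3b ≠ 0; add g_4 = b^3 + 3b to the basis.

The other S-polynomials (S(f_2,g_3), S(f_1,g_4), S(f_2,g_4), S(g_3,g_4)) all reduce to 0 modulo the current basis, so we have a Gröbner basis.
Inter-reduce: drop elements whose leading term is divisible by another's, tail-reduce, and make monic.
Reduced Gröbner basis: {b^3 + 3b, a^2 - 3b^2 + 2a + 2b + 1, ab - 2b^2 - 2a - 2b - 2}.

Buchberger on the second generating set:
h_1 = 3a^2 - 2ab + 2b^2 + 3a + 3b + 3, LT = a^2.
h_2 = -2a^2 + ab - 3b^2 + a + b + 3, LT = a^2.

S(h_1,h_2): lcm = a^2. S = ab - 2b^2 - 2a - 2b - 1.
  leading term ab: no divisor's leading term divides it; move ab to the remainder.
  leading term b^2: no divisor's leading term divides it; move -2b^2 to the remainder.
  leading term a: no divisor's leading term divides it; move -2a to the remainder.
  leading term b: no divisor's leading term divides it; move -2b to the remainder.
  leading term 1: no divisor's leading term divides it; move -1 to the remainder.
  remainder ab - 2b^2 - 2a - 2b - 1 ≠ 0; add k_3 = ab - 2b^2 - 2a - 2b - 1 to the basis.

S(h_1,k_3): lcm = a^2b. S = -ab^2 + 3b^3 + 2a^2 + 3ab + b^2 + a + b.
  leading term ab^2: subtract (-b)·k_3 from -ab^2 + 3b^3 + 2a^2 + 3ab + b^2 + a + b → b^3 + 2a^2 + ab - b^2 + a
  leading term b^3: no divisor's leading term divides it; move b^3 to the remainder.
  leading term a^2: subtract (3)·h_1 from 2a^2 + ab - b^2 + a → -a - 2b - 2
  leading term a: no divisor's leading term divides it; move -a to the remainder.
  leading term b: no divisor's leading term divides it; move -2b to the remainder.
  leading term 1: no divisor's leading term divides it; move -2 to the remainder.
  remainder b^3 - a - 2b - 2 ≠ 0; add k_4 = b^3 - a - 2b - 2 to the basis.

The other S-polynomials (S(h_2,k_3), S(h_1,k_4), S(h_2,k_4), S(k_3,k_4)) all reduce to 0 modulo the current basis, so we have a Gröbner basis.
Inter-reduce: drop elements whose leading term is divisible by another's, tail-reduce, and make monic.
Reduced Gröbner basis: {b^3 - a - 2b - 2, a^2 - 3b^2 + 2a + 2b - 2, ab - 2b^2 - 2a - 2b - 1}.

Since the reduced bases disagree, the two ideals are not the same.

No, the ideals differ.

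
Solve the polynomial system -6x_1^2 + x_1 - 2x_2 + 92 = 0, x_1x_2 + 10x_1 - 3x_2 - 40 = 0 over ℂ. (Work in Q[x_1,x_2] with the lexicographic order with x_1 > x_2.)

{(4, 0), (-sqrt(2161)/12 - 5/12, 1/4 - sqrt(2161)/4), (-5/12 + sqrt(2161)/12, 1/4 + sqrt(2161)/4)}

Compute a lex Gröbner basis by Buchberger's algorithm.
f_1 = -6x_1^2 + x_1 - 2x_2 + 92, LT = x_1^2.
f_2 = x_1x_2 + 10x_1 - 3x_2 - 40, LT = x_1x_2.

S(f_1,f_2): lcm = x_1^2x_2. S = -10x_1^2 + 17/6x_1x_2 + 40x_1 + 1/3x_2^2 - 46/3x_2.
  leading term x_1^2: subtract (5/3)·f_1 from -10x_1^2 + 17/6x_1x_2 + 40x_1 + 1/3x_2^2 - 46/3x_2 → 17/6x_1x_2 + 115/3x_1 + 1/3x_2^2 - 12x_2 - 460/3
  leading term x_1x_2: subtract (17/6)·f_2 from 17/6x_1x_2 + 115/3x_1 + 1/3x_2^2 - 12x_2 - 460/3 → 10x_1 + 1/3x_2^2 - 7/2x_2 - 40
  leading term x_1: no divisor's leading term divides it; move 10x_1 to the remainder.
  leading term x_2^2: no divisor's leading term divides it; move 1/3x_2^2 to the remainder.
  leading term x_2: no divisor's leading term divides it; move -7/2x_2 to the remainder.
  leading term 1: no divisor's leading term divides it; move -40 to the remainder.
  remainder 10x_1 + 1/3x_2^2 - 7/2x_2 - 40 ≠ 0; add h_3 = 10x_1 + 1/3x_2^2 - 7/2x_2 - 40 to the basis.

S(f_2,h_3): lcm = x_1x_2. S = 10x_1 - 1/30x_2^3 + 7/20x_2^2 + x_2 - 40.
  leading term x_1: subtract (1)·h_3 from 10x_1 - 1/30x_2^3 + 7/20x_2^2 + x_2 - 40 → -1/30x_2^3 + 1/60x_2^2 + 9/2x_2
  leading term x_2^3: no divisor's leading term divides it; move -1/30x_2^3 to the remainder.
  leading term x_2^2: no divisor's leading term divides it; move 1/60x_2^2 to the remainder.
  leading term x_2: no divisor's leading term divides it; move 9/2x_2 to the remainder.
  remainder -1/30x_2^3 + 1/60x_2^2 + 9/2x_2 ≠ 0; add h_4 = -1/30x_2^3 + 1/60x_2^2 + 9/2x_2 to the basis.

The other S-polynomials (S(f_1,h_3), S(f_1,h_4), S(f_2,h_4), S(h_3,h_4)) all reduce to 0 modulo the current basis, so we have a Gröbner basis.
Inter-reduce: drop elements whose leading term is divisible by another's, tail-reduce, and make monic.
Reduced Gröbner basis: {x_1 + 1/30x_2^2 - 7/20x_2 - 4, x_2^3 - 1/2x_2^2 - 135x_2}.

The lex basis is triangular: the last element involves only x_2. Solving x_2^3 - 1/2x_2^2 - 135x_2 = 0 gives x_2 ∈ {0, 1/4 - sqrt(2161)/4, 1/4 + sqrt(2161)/4}; substituting each value into the earlier elements determines the remaining variables.
  x_2 = 0: the earlier basis element becomes x_1 - 4 = 0, giving x_1 = 4 — point (4, 0).
  x_2 = 1/4 - sqrt(2161)/4: the earlier basis element becomes x_1 + 5/12 + sqrt(2161)/12 = 0, giving x_1 = -sqrt(2161)/12 - 5/12 — point (-sqrt(2161)/12 - 5/12, 1/4 - sqrt(2161)/4).
  x_2 = 1/4 + sqrt(2161)/4: the earlier basis element becomes x_1 - sqrt(2161)/12 + 5/12 = 0, giving x_1 = -5/12 + sqrt(2161)/12 — point (-5/12 + sqrt(2161)/12, 1/4 + sqrt(2161)/4).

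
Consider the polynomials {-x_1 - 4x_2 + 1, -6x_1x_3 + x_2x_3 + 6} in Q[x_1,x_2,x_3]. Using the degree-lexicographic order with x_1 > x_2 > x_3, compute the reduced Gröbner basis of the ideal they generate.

G = {x_2x_3 - 6/25x_3 + 6/25, x_1 + 4x_2 - 1}

f_1 = -x_1 - 4x_2 + 1, LT = x_1.
f_2 = -6x_1x_3 + x_2x_3 + 6, LT = x_1x_3.

S(f_1,f_2): lcm = x_1x_3. S = 25/6x_2x_3 - x_3 + 1.
  reduce S modulo (f_1, f_2):
  remainder 25/6x_2x_3 - x_3 + 1 ≠ 0; add g_3 = 25/6x_2x_3 - x_3 + 1 to the basis.

The other S-polynomials (S(f_1,g_3), S(f_2,g_3)) all reduce to 0 modulo the current basis, so we have a Gröbner basis.
Inter-reduce: drop elements whose leading term is divisible by another's, tail-reduce, and make monic.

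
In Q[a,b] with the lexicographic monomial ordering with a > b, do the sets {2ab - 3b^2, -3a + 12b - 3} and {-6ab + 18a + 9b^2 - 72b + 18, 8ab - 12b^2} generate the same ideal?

Yes, the ideals are equal.

For a fixed monomial order, each ideal has a unique reduced Gröbner basis; comparing bases decides equality.
Buchberger on the first generating set:
f_1 = 2ab - 3b^2, LT = ab.
f_2 = -3a + 12b - 3, LT = a.

S(f_1,f_2): lcm = ab. S = 5/2b^2 - b.
  leading term b^2: no divisor's leading term divides it; move 5/2b^2 to the remainder.
  leading term b: no divisor's leading term divides it; move -b to the remainder.
  remainder 5/2b^2 - b ≠ 0; add g_3 = 5/2b^2 - b to the basis.

S(f_1,g_3): lcm = ab^2. S = 2/5ab - 3/2b^3.
  leading term ab: subtract (1/5)·f_1 from 2/5ab - 3/2b^3 → -3/2b^3 + 3/5b^2
  leading term b^3: subtract (-3/5b)·g_3 from -3/2b^3 + 3/5b^2 → 0
  remainder 0.

S(f_2,g_3): leading monomials are coprime, so the S-polynomial reduces to 0 (Buchberger's first criterion).
Every S-polynomial of the final basis reduces to 0, so we have a Gröbner basis.
Inter-reduce: drop elements whose leading term is divisible by another's, tail-reduce, and make monic.
Reduced Gröbner basis: {a - 4b + 1, b^2 - 2/5b}.

Buchberger on the second generating set:
h_1 = -6ab + 18a + 9b^2 - 72b + 18, LT = ab.
h_2 = 8ab - 12b^2, LT = ab.

S(h_1,h_2): lcm = ab. S = -3a + 12b - 3.
  leading term a: no divisor's leading term divides it; move -3a to the remainder.
  leading term b: no divisor's leading term divides it; move 12b to the remainder.
  leading term 1: no divisor's leading term divides it; move -3 to the remainder.
  remainder -3a + 12b - 3 ≠ 0; add k_3 = -3a + 12b - 3 to the basis.

S(h_1,k_3): lcm = ab. S = -3a + 5/2b^2 + 11b - 3.
  leading term a: subtract (1)·k_3 from -3a + 5/2b^2 + 11b - 3 → 5/2b^2 - b
  leading term b^2: no divisor's leading term divides it; move 5/2b^2 to the remainder.
  leading term b: no divisor's leading term divides it; move -b to the remainder.
  remainder 5/2b^2 - b ≠ 0; add k_4 = 5/2b^2 - b to the basis.

S(h_2,k_3): lcm = ab. S = 5/2b^2 - b.
  leading term b^2: subtract (1)·k_4 from 5/2b^2 - b → 0
  remainder 0.

S(h_1,k_4): lcm = ab^2. S = -13/5ab - 3/2b^3 + 12b^2 - 3b.
  leading term ab: subtract (13/30)·h_1 from -13/5ab - 3/2b^3 + 12b^2 - 3b → -39/5a - 3/2b^3 + 81/10b^2 + 141/5b - 39/5
  leading term a: subtract (13/5)·k_3 from -39/5a - 3/2b^3 + 81/10b^2 + 141/5b - 39/5 → -3/2b^3 + 81/10b^2 - 3b
  leading term b^3: subtract (-3/5b)·k_4 from -3/2b^3 + 81/10b^2 - 3b → 15/2b^2 - 3b
  leading term b^2: subtract (3)·k_4 from 15/2b^2 - 3b → 0
  remainder 0.

S(h_2,k_4): lcm = ab^2. S = 2/5ab - 3/2b^3.
  leading term ab: subtract (-1/15)·h_1 from 2/5ab - 3/2b^3 → 6/5a - 3/2b^3 + 3/5b^2 - 24/5b + 6/5
  leading term a: subtract (-2/5)·k_3 from 6/5a - 3/2b^3 + 3/5b^2 - 24/5b + 6/5 → -3/2b^3 + 3/5b^2
  leading term b^3: subtract (-3/5b)·k_4 from -3/2b^3 + 3/5b^2 → 0
  remainder 0.

S(k_3,k_4): leading monomials are coprime, so the S-polynomial reduces to 0 (Buchberger's first criterion).
Every S-polynomial of the final basis reduces to 0, so we have a Gröbner basis.
Inter-reduce: drop elements whose leading term is divisible by another's, tail-reduce, and make monic.
Reduced Gröbner basis: {a - 4b + 1, b^2 - 2/5b}.

Same reduced basis, so the two generating sets span the same ideal.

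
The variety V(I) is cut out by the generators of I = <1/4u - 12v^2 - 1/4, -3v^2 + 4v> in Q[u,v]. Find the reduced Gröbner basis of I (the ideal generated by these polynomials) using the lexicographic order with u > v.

Buchberger's algorithm terminates because the ascending chain of leading-term ideals stabilizes.

f_1 = 1/4u - 12v^2 - 1/4, LT = u.
f_2 = -3v^2 + 4v, LT = v^2.

The S-polynomials (S(f_1,f_2)) all reduce to 0 modulo the current basis, so we have a Gröbner basis.

G = {u - 64v - 1, v^2 - 4/3v}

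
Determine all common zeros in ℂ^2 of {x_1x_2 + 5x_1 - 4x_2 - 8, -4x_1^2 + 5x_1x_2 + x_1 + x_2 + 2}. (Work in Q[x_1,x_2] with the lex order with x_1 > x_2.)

Compute a lex Gröbner basis by Buchberger's algorithm.
f_1 = x_1x_2 + 5x_1 - 4x_2 - 8, LT = x_1x_2.
f_2 = -4x_1^2 + 5x_1x_2 + x_1 + x_2 + 2, LT = x_1^2.

S(f_1,f_2): lcm = x_1^2x_2. S = 5x_1^2 + 5/4x_1x_2^2 - 15/4x_1x_2 - 8x_1 + 1/4x_2^2 + 1/2x_2.
  leading term x_1^2: subtract (-5/4)·f_2 from 5x_1^2 + 5/4x_1x_2^2 - 15/4x_1x_2 - 8x_1 + 1/4x_2^2 + 1/2x_2 → 5/4x_1x_2^2 + 5/2x_1x_2 - 27/4x_1 + 1/4x_2^2 + 7/4x_2 + 5/2
  leading term x_1x_2^2: subtract (5/4x_2)·f_1 from 5/4x_1x_2^2 + 5/2x_1x_2 - 27/4x_1 + 1/4x_2^2 + 7/4x_2 + 5/2 → -15/4x_1x_2 - 27/4x_1 + 21/4x_2^2 + 47/4x_2 + 5/2
  leading term x_1x_2: subtract (-15/4)·f_1 from -15/4x_1x_2 - 27/4x_1 + 21/4x_2^2 + 47/4x_2 + 5/2 → 12x_1 + 21/4x_2^2 - 13/4x_2 - 55/2
  leading term x_1: no divisor's leading term divides it; move 12x_1 to the remainder.
  leading term x_2^2: no divisor's leading term divides it; move 21/4x_2^2 to the remainder.
  leading term x_2: no divisor's leading term divides it; move -13/4x_2 to the remainder.
  leading term 1: no divisor's leading term divides it; move -55/2 to the remainder.
  remainder 12x_1 + 21/4x_2^2 - 13/4x_2 - 55/2 ≠ 0; add h_3 = 12x_1 + 21/4x_2^2 - 13/4x_2 - 55/2 to the basis.

S(f_1,h_3): lcm = x_1x_2. S = 5x_1 - 7/16x_2^3 + 13/48x_2^2 - 41/24x_2 - 8.
  leading term x_1: subtract (5/12)·h_3 from 5x_1 - 7/16x_2^3 + 13/48x_2^2 - 41/24x_2 - 8 → -7/16x_2^3 - 23/12x_2^2 - 17/48x_2 + 83/24
  leading term x_2^3: no divisor's leading term divides it; move -7/16x_2^3 to the remainder.
  leading term x_2^2: no divisor's leading term divides it; move -23/12x_2^2 to the remainder.
  leading term x_2: no divisor's leading term divides it; move -17/48x_2 to the remainder.
  leading term 1: no divisor's leading term divides it; move 83/24 to the remainder.
  remainder -7/16x_2^3 - 23/12x_2^2 - 17/48x_2 + 83/24 ≠ 0; add h_4 = -7/16x_2^3 - 23/12x_2^2 - 17/48x_2 + 83/24 to the basis.

S(f_2,h_3): lcm = x_1^2. S = -7/16x_1x_2^2 - 47/48x_1x_2 + 49/24x_1 - 1/4x_2 - 1/2.
  leading term x_1x_2^2: subtract (-7/16x_2)·f_1 from -7/16x_1x_2^2 - 47/48x_1x_2 + 49/24x_1 - 1/4x_2 - 1/2 → 29/24x_1x_2 + 49/24x_1 - 7/4x_2^2 - 15/4x_2 - 1/2
  leading term x_1x_2: subtract (29/24)·f_1 from 29/24x_1x_2 + 49/24x_1 - 7/4x_2^2 - 15/4x_2 - 1/2 → -4x_1 - 7/4x_2^2 + 13/12x_2 + 55/6
  leading term x_1: subtract (-1/3)·h_3 from -4x_1 - 7/4x_2^2 + 13/12x_2 + 55/6 → 0
  remainder 0.

S(f_1,h_4): lcm = x_1x_2^3. S = 13/21x_1x_2^2 - 17/21x_1x_2 + 166/21x_1 - 4x_2^3 - 8x_2^2.
  leading term x_1x_2^2: subtract (13/21x_2)·f_1 from 13/21x_1x_2^2 - 17/21x_1x_2 + 166/21x_1 - 4x_2^3 - 8x_2^2 → -82/21x_1x_2 + 166/21x_1 - 4x_2^3 - 116/21x_2^2 + 104/21x_2
  leading term x_1x_2: subtract (-82/21)·f_1 from -82/21x_1x_2 + 166/21x_1 - 4x_2^3 - 116/21x_2^2 + 104/21x_2 → 192/7x_1 - 4x_2^3 - 116/21x_2^2 - 32/3x_2 - 656/21
  leading term x_1: subtract (16/7)·h_3 from 192/7x_1 - 4x_2^3 - 116/21x_2^2 - 32/3x_2 - 656/21 → -4x_2^3 - 368/21x_2^2 - 68/21x_2 + 664/21
  leading term x_2^3: subtract (64/7)·h_4 from -4x_2^3 - 368/21x_2^2 - 68/21x_2 + 664/21 → 0
  remainder 0.

S(f_2,h_4): leading monomials are coprime, so the S-polynomial reduces to 0 (Buchberger's first criterion).
S(h_3,h_4): leading monomials are coprime, so the S-polynomial reduces to 0 (Buchberger's first criterion).
Every S-polynomial of the final basis reduces to 0, so we have a Gröbner basis.
Inter-reduce: drop elements whose leading term is divisible by another's, tail-reduce, and make monic.
Reduced Gröbner basis: {x_1 + 7/16x_2^2 - 13/48x_2 - 55/24, x_2^3 + 92/21x_2^2 + 17/21x_2 - 166/21}.

The lex basis is triangular: the last element involves only x_2. Solving x_2^3 + 92/21x_2^2 + 17/21x_2 - 166/21 = 0 gives x_2 ∈ {-2, -25/21 + 8*sqrt(37)/21, -8*sqrt(37)/21 - 25/21}; substituting each value into the earlier elements determines the remaining variables.
  x_2 = -2: the earlier basis element becomes x_1 = 0, giving x_1 = 0 — point (0, -2).
  x_2 = -25/21 + 8*sqrt(37)/21: the earlier basis element becomes x_1 - sqrt(37)/2 + 1 = 0, giving x_1 = -1 + sqrt(37)/2 — point (-1 + sqrt(37)/2, -25/21 + 8*sqrt(37)/21).
  x_2 = -8*sqrt(37)/21 - 25/21: the earlier basis element becomes x_1 + 1 + sqrt(37)/2 = 0, giving x_1 = -sqrt(37)/2 - 1 — point (-sqrt(37)/2 - 1, -8*sqrt(37)/21 - 25/21).
Each listed point satisfies every original equation (direct substitution).

{(0, -2), (-1 + sqrt(37)/2, -25/21 + 8*sqrt(37)/21), (-sqrt(37)/2 - 1, -8*sqrt(37)/21 - 25/21)}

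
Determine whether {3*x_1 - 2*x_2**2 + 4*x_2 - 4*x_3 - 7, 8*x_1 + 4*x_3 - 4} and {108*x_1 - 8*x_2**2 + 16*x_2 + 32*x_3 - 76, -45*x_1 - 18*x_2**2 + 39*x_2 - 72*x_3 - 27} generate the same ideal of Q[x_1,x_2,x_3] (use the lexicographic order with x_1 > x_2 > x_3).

No, the ideals differ.

Since reduced Gröbner bases are canonical representatives of ideals under a given ordering, it suffices to compute and compare them.
Buchberger on the first generating set:
f_1 = 3*x_1 - 2*x_2**2 + 4*x_2 - 4*x_3 - 7, LT = x_1.
f_2 = 8*x_1 + 4*x_3 - 4, LT = x_1.

S(f_1,f_2): lcm = x_1. S = -2/3*x_2**2 + 4/3*x_2 - 11/6*x_3 - 11/6.
  reduce S modulo (f_1, f_2):
  remainder -2/3*x_2**2 + 4/3*x_2 - 11/6*x_3 - 11/6 ≠ 0; add g_3 = -2/3*x_2**2 + 4/3*x_2 - 11/6*x_3 - 11/6 to the basis.

The other S-polynomials (S(f_1,g_3), S(f_2,g_3)) all reduce to 0 modulo the current basis, so we have a Gröbner basis.
Inter-reduce: drop elements whose leading term is divisible by another's, tail-reduce, and make monic.
Reduced Gröbner basis: {x_1 + 1/2*x_3 - 1/2, x_2**2 - 2*x_2 + 11/4*x_3 + 11/4}.

Buchberger on the second generating set:
h_1 = 108*x_1 - 8*x_2**2 + 16*x_2 + 32*x_3 - 76, LT = x_1.
h_2 = -45*x_1 - 18*x_2**2 + 39*x_2 - 72*x_3 - 27, LT = x_1.

S(h_1,h_2): lcm = x_1. S = -64/135*x_2**2 + 137/135*x_2 - 176/135*x_3 - 176/135.
  reduce S modulo (h_1, h_2):
  remainder -64/135*x_2**2 + 137/135*x_2 - 176/135*x_3 - 176/135 ≠ 0; add k_3 = -64/135*x_2**2 + 137/135*x_2 - 176/135*x_3 - 176/135 to the basis.

The other S-polynomials (S(h_1,k_3), S(h_2,k_3)) all reduce to 0 modulo the current basis, so we have a Gröbner basis.
Inter-reduce: drop elements whose leading term is divisible by another's, tail-reduce, and make monic.
Reduced Gröbner basis: {x_1 - 1/96*x_2 + 1/2*x_3 - 1/2, x_2**2 - 137/64*x_2 + 11/4*x_3 + 11/4}.

Since the reduced bases disagree, the two ideals are not the same.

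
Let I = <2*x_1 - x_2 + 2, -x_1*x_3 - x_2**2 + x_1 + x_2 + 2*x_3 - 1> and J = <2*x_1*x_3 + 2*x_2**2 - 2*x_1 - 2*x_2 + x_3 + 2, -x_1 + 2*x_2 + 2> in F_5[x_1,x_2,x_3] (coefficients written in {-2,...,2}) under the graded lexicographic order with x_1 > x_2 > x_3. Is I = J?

No, the ideals differ.

Since reduced Gröbner bases are canonical representatives of ideals under a given ordering, it suffices to compute and compare them.
Buchberger on the first generating set:
f_1 = 2*x_1 - x_2 + 2, LT = x_1.
f_2 = -x_1*x_3 - x_2**2 + x_1 + x_2 + 2*x_3 - 1, LT = x_1*x_3.

S(f_1,f_2): lcm = x_1*x_3. S = -x_2**2 + 2*x_2*x_3 + x_1 + x_2 - 2*x_3 - 1.
  leading term x_2**2: no divisor's leading term divides it; move -x_2**2 to the remainder.
  leading term x_2*x_3: no divisor's leading term divides it; move 2*x_2*x_3 to the remainder.
  leading term x_1: subtract (-2)·f_1 from x_1 + x_2 - 2*x_3 - 1 → -x_2 - 2*x_3 - 2
  leading term x_2: no divisor's leading term divides it; move -x_2 to the remainder.
  leading term x_3: no divisor's leading term divides it; move -2*x_3 to the remainder.
  leading term 1: no divisor's leading term divides it; move -2 to the remainder.
  remainder -x_2**2 + 2*x_2*x_3 - x_2 - 2*x_3 - 2 ≠ 0; add g_3 = -x_2**2 + 2*x_2*x_3 - x_2 - 2*x_3 - 2 to the basis.

The other S-polynomials (S(f_1,g_3), S(f_2,g_3)) all reduce to 0 modulo the current basis, so we have a Gröbner basis.
Inter-reduce: drop elements whose leading term is divisible by another's, tail-reduce, and make monic.
Reduced Gröbner basis: {x_2**2 - 2*x_2*x_3 + x_2 + 2*x_3 + 2, x_1 + 2*x_2 + 1}.

Buchberger on the second generating set:
h_1 = 2*x_1*x_3 + 2*x_2**2 - 2*x_1 - 2*x_2 + x_3 + 2, LT = x_1*x_3.
h_2 = -x_1 + 2*x_2 + 2, LT = x_1.

S(h_1,h_2): lcm = x_1*x_3. S = x_2**2 + 2*x_2*x_3 - x_1 - x_2 + 1.
  leading term x_2**2: no divisor's leading term divides it; move x_2**2 to the remainder.
  leading term x_2*x_3: no divisor's leading term divides it; move 2*x_2*x_3 to the remainder.
  leading term x_1: subtract (1)·h_2 from -x_1 - x_2 + 1 → 2*x_2 - 1
  leading term x_2: no divisor's leading term divides it; move 2*x_2 to the remainder.
  leading term 1: no divisor's leading term divides it; move -1 to the remainder.
  remainder x_2**2 + 2*x_2*x_3 + 2*x_2 - 1 ≠ 0; add k_3 = x_2**2 + 2*x_2*x_3 + 2*x_2 - 1 to the basis.

The other S-polynomials (S(h_1,k_3), S(h_2,k_3)) all reduce to 0 modulo the current basis, so we have a Gröbner basis.
Inter-reduce: drop elements whose leading term is divisible by another's, tail-reduce, and make monic.
Reduced Gröbner basis: {x_2**2 + 2*x_2*x_3 + 2*x_2 - 1, x_1 - 2*x_2 - 2}.

These differ, so the ideals are not equal.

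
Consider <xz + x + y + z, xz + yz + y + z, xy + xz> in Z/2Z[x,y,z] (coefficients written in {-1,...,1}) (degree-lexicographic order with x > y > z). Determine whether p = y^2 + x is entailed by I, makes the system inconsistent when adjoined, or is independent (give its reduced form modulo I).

First compute the reduced Gröbner basis of I by Buchberger's algorithm.
f_1 = xz + x + y + z, LT = xz.
f_2 = xz + yz + y + z, LT = xz.
f_3 = xy + xz, LT = xy.

S(f_1,f_2): lcm = xz. S = yz + x.
  leading term yz: no divisor's leading term divides it; move yz to the remainder.
  leading term x: no divisor's leading term divides it; move x to the remainder.
  remainder yz + x ≠ 0; add h_4 = yz + x to the basis.

S(f_1,f_3): lcm = xyz. S = xz^2 + xy + y^2 + yz.
  leading term xz^2: subtract (z)·f_1 from xz^2 + xy + y^2 + yz → xy + xz + y^2 + z^2
  leading term xy: subtract (1)·f_3 from xy + xz + y^2 + z^2 → y^2 + z^2
  leading term y^2: no divisor's leading term divides it; move y^2 to the remainder.
  leading term z^2: no divisor's leading term divides it; move z^2 to the remainder.
  remainder y^2 + z^2 ≠ 0; add h_5 = y^2 + z^2 to the basis.

S(f_1,h_4): lcm = xyz. S = x^2 + xy + y^2 + yz.
  leading term x^2: no divisor's leading term divides it; move x^2 to the remainder.
  leading term xy: subtract (1)·f_3 from xy + y^2 + yz → xz + y^2 + yz
  leading term xz: subtract (1)·f_1 from xz + y^2 + yz → y^2 + yz + x + y + z
  leading term y^2: subtract (1)·h_5 from y^2 + yz + x + y + z → yz + z^2 + x + y + z
  leading term yz: subtract (1)·h_4 from yz + z^2 + x + y + z → z^2 + y + z
  leading term z^2: no divisor's leading term divides it; move z^2 to the remainder.
  leading term y: no divisor's leading term divides it; move y to the remainder.
  leading term z: no divisor's leading term divides it; move z to the remainder.
  remainder x^2 + z^2 + y + z ≠ 0; add h_6 = x^2 + z^2 + y + z to the basis.

S(h_4,h_5): lcm = y^2z. S = z^3 + xy.
  leading term z^3: no divisor's leading term divides it; move z^3 to the remainder.
  leading term xy: subtract (1)·f_3 from xy → xz
  leading term xz: subtract (1)·f_1 from xz → x + y + z
  leading term x: no divisor's leading term divides it; move x to the remainder.
  leading term y: no divisor's leading term divides it; move y to the remainder.
  leading term z: no divisor's leading term divides it; move z to the remainder.
  remainder z^3 + x + y + z ≠ 0; add h_7 = z^3 + x + y + z to the basis.

The other S-polynomials (S(f_2,f_3), S(f_2,h_4), S(f_3,h_4), S(f_1,h_5), S(f_2,h_5), S(f_3,h_5), S(f_1,h_6), S(f_2,h_6), S(f_3,h_6), S(h_4,h_6), S(h_5,h_6), S(f_1,h_7), S(f_2,h_7), S(f_3,h_7), S(h_4,h_7), S(h_5,h_7), S(h_6,h_7)) all reduce to 0 modulo the current basis, so we have a Gröbner basis.
Inter-reduce: drop elements whose leading term is divisible by another's, tail-reduce, and make monic.
Reduced Gröbner basis: {z^3 + x + y + z, x^2 + z^2 + y + z, xy + x + y + z, xz + x + y + z, y^2 + z^2, yz + x}.
Label its elements g_1 = z^3 + x + y + z, g_2 = x^2 + z^2 + y + z, g_3 = xy + x + y + z, g_4 = xz + x + y + z, g_5 = y^2 + z^2, g_6 = yz + x.

Reduce p = y^2 + x modulo G:
  leading term y^2: subtract (1)·g_5 from y^2 + x → z^2 + x
  leading term z^2: no divisor's leading term divides it; move z^2 to the remainder.
  leading term x: no divisor's leading term divides it; move x to the remainder.
  normal form = z^2 + x.
The normal form is nonzero, so p ∉ I. Since p minus its normal form lies in I, I + (p) = I + (r) where r = z^2 + x; decide whether this ideal is the whole ring.
Run Buchberger on G together with r (pairs among the g_i already reduce to 0 since G is a Gröbner basis):
g_1 = z^3 + x + y + z, LT = z^3.
g_2 = x^2 + z^2 + y + z, LT = x^2.
g_3 = xy + x + y + z, LT = xy.
g_4 = xz + x + y + z, LT = xz.
g_5 = y^2 + z^2, LT = y^2.
g_6 = yz + x, LT = yz.
r = z^2 + x, LT = z^2.

The S-polynomials (S(g_1,g_2), S(g_1,g_3), S(g_1,g_4), S(g_1,g_5), S(g_1,g_6), S(g_1,r), S(g_2,g_3), S(g_2,g_4), S(g_2,g_5), S(g_2,g_6), S(g_2,r), S(g_3,g_4), S(g_3,g_5), S(g_3,g_6), S(g_3,r), S(g_4,g_5), S(g_4,g_6), S(g_4,r), S(g_5,g_6), S(g_5,r), S(g_6,r)) all reduce to 0 modulo the current basis, so we have a Gröbner basis.
Inter-reduce: drop elements whose leading term is divisible by another's, tail-reduce, and make monic.
Reduced Gröbner basis: {x^2 + x + y + z, xy + x + y + z, xz + x + y + z, y^2 + x, yz + x, z^2 + x}.
The reduced Gröbner basis of I + (p) is {x^2 + x + y + z, xy + x + y + z, xz + x + y + z, y^2 + x, yz + x, z^2 + x} ≠ {1}, a proper ideal, so the enlarged system stays consistent: p is independent of I, with normal form z^2 + x.

y^2 + x is independent of I; its normal form modulo I is z^2 + x.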